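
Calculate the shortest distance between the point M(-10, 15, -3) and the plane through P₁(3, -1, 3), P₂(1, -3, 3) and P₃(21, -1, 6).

P₁P₂ = (-2, -2, 0) and P₁P₃ = (18, 0, 3), so a normal is n = P₁P₂ × P₁P₃ = (-6, 6, 36).
Then n·(-10, 15, -3) - 84 = -42.
|n| = √(36 + 36 + 1296) = 6√38, so the distance is |-42|/(6√38) = 7/√38.

7/√38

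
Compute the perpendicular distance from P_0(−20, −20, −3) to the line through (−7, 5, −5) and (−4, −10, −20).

3√66

A direction vector is d = (3, −15, −15).
AP = (−13, −25, 2), and AP × d = (405, −189, 270).
|AP × d|² = 272646 and |d|² = 459, so the distance is √(272646/459) = √594 = 3√66.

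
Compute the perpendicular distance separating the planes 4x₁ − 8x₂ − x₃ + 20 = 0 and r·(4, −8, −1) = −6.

14/9

Both planes have normal n = (4, −8, −1), |n| = 9. Any point on the first plane is at distance |(-6) − (-20)|/|n| = 14/9 from the second.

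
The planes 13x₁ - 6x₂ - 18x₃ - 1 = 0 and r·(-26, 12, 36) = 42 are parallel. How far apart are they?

Divide the second equation by -2 to match normals: 13x₁ - 6x₂ - 18x₃ = -21.
With common normal n = (13, -6, -18) (|n| = 23), the distance is |1 − (-21)|/|n| = 22/23.

22/23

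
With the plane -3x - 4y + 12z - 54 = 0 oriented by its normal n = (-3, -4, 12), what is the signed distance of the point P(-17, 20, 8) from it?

n·P − 54 = 13.
|n| = 13, so the signed distance is 13/13 = 1.

1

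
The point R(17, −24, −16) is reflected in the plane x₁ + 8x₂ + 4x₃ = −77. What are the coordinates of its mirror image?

With n = (1, 8, 4), the signed offset is (n·R − (-77))/|n|² = -162/81 = -2.
R' = R − 2t·n = (17, −24, −16) − (-4)·(1, 8, 4) = (21, 8, 0).

(21, 8, 0)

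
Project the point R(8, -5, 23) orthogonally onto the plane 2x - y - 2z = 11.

n = (2, -1, -2), |n|² = 9, and n·R − 11 = -36.
t = -36/9 = -4, so the foot is R − t·n = (8, -5, 23) − (-4)·(2, -1, -2) = (16, -9, 15).

(16, -9, 15)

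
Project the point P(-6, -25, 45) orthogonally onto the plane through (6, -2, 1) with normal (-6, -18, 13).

(6, 11, 19)

The perpendicular from P has direction n = (-6, -18, 13): r = (-6, -25, 45) + t(-6, -18, 13).
Substitute into the plane: n·(P + tn) = 13 gives 1071 + 529t = 13, so t = -2.
Foot = (-6, -25, 45) + (-2)·(-6, -18, 13) = (6, 11, 19).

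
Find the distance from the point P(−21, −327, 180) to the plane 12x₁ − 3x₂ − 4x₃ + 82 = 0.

7

Normal vector n = (12, −3, −4), and n·(−21, −327, 180) − (−82) = 91.
|n| = √(144 + 9 + 16) = 13, so the distance is |91|/13 = 7.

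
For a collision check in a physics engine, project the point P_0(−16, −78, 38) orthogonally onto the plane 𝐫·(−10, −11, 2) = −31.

The perpendicular from P_0 has direction n = (−10, −11, 2): r = (−16, −78, 38) + λ(−10, −11, 2).
Substitute into the plane: n·(P_0 + λn) = -31 gives 1094 + 225λ = -31, so λ = -5.
Foot = (−16, −78, 38) + (-5)·(−10, −11, 2) = (34, −23, 28).

(34, -23, 28)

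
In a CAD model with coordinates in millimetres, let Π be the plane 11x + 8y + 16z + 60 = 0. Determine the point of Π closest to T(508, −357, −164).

n = (11, 8, 16), |n|² = 441, and n·T − (-60) = 168.
t = 168/441 = 8/21, so the foot is T − t·n = (508, −357, −164) − (8/21)·(11, 8, 16) = (10580/21, −7561/21, −3572/21).

(10580/21, -7561/21, -3572/21)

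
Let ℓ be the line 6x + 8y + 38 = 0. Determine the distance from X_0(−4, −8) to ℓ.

5

The normal to the line is n = (6, 8) with |n| = 10.
|n·X_0 − (-38)| = |-88 − (-38)| = 50, so the distance is 50/10 = 5.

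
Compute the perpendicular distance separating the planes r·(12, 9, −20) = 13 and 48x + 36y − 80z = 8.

Divide the second equation by 4 to match normals: 12x + 9y − 20z = 2.
Both planes have normal n = (12, 9, −20), |n| = 25. Any point on the first plane is at distance |2 − 13|/|n| = 11/25 from the second.

11/25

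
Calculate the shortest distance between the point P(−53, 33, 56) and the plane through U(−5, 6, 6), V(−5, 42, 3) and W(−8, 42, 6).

UV = (0, 36, −3) and UW = (−3, 36, 0), so a normal is n = UV × UW = (108, 9, 108).
Then n·(−53, 33, 56) − 162 = 459.
|n| = √(11664 + 81 + 11664) = 153, so the distance is |459|/153 = 3.

3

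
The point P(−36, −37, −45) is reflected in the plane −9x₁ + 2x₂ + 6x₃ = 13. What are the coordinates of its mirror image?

With n = (−9, 2, 6), the signed offset is (n·P − 13)/|n|² = -33/121 = -3/11.
P' = P − 2t·n = (−36, −37, −45) − (-6/11)·(−9, 2, 6) = (−450/11, −395/11, −459/11).

(-450/11, -395/11, -459/11)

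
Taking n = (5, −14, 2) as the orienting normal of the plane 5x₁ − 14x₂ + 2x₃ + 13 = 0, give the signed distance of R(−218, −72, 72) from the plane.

n·R − (-13) = 75.
|n| = 15, so the signed distance is 75/15 = 5.

5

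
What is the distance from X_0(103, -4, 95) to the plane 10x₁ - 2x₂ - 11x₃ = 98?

n = (10, -2, -11); n·P − 98 = -105; |n| = 15; distance = 105/15 = 7.

7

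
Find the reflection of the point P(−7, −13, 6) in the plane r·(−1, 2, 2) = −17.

With n = (−1, 2, 2), the signed offset is (n·P − (-17))/|n|² = 10/9.
P' = P − 2t·n = (−7, −13, 6) − (20/9)·(−1, 2, 2) = (−43/9, −157/9, 14/9).

(-43/9, -157/9, 14/9)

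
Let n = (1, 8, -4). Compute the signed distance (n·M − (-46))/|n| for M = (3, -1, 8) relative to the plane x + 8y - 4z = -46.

1

n·M − (-46) = 9.
|n| = 9, so the signed distance is 9/9 = 1.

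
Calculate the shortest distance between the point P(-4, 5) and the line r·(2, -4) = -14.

d = |2·(-4) + (-4)·5 − (-14)| / √(4 + 16) = |-14|/(2√5) = 7/√5.

7/√5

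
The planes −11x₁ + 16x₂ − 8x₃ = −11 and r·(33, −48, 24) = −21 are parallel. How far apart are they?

6/7

Divide the second equation by -3 to match normals: −11x₁ + 16x₂ − 8x₃ = 7.
With common normal n = (−11, 16, −8) (|n| = 21), the distance is |(-11) − 7|/|n| = 18/21 = 6/7.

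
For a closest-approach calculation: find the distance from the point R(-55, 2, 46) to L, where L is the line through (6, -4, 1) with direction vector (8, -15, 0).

3√514

Direction vector d = (8, -15, 0).
AP = (-61, 6, 45), and AP × d = (675, 360, 867).
|AP × d|² = 1336914 and |d|² = 289, so the distance is √(1336914/289) = √4626 = 3√514.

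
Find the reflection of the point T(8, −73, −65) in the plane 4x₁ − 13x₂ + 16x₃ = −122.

With n = (4, −13, 16), the signed offset is (n·T − (-122))/|n|² = 63/441 = 1/7.
T' = T − 2t·n = (8, −73, −65) − (2/7)·(4, −13, 16) = (48/7, −485/7, −487/7).

(48/7, -485/7, -487/7)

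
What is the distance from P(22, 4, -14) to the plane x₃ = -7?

n = (0, 0, 1); n·P − (-7) = -7; |n| = 1; distance = 7/1 = 7.

7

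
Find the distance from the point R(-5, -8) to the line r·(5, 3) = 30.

79/√34

d = |5·(-5) + 3·(-8) − 30| / √(25 + 9) = |-79|/√34 = 79/√34.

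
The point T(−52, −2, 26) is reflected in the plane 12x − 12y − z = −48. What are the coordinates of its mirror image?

(-4, -50, 22)

With n = (12, −12, −1), the signed offset is (n·T − (-48))/|n|² = -578/289 = -2.
T' = T − 2t·n = (−52, −2, 26) − (-4)·(12, −12, −1) = (−4, −50, 22).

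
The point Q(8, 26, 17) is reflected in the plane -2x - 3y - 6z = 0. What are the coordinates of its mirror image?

(-8, 2, -31)

With n = (-2, -3, -6), the signed offset is (n·Q − 0)/|n|² = -196/49 = -4.
Q' = Q − 2t·n = (8, 26, 17) − (-8)·(-2, -3, -6) = (-8, 2, -31).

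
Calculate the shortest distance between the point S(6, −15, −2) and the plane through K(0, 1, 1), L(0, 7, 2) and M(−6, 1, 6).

KL = (0, 6, 1) and KM = (−6, 0, 5), so a normal is n = KL × KM = (30, −6, 36).
Then n·(6, −15, −2) − 30 = 168.
|n| = √(900 + 36 + 1296) = 6√62, so the distance is |168|/(6√62) = 14√62/31.

28/√62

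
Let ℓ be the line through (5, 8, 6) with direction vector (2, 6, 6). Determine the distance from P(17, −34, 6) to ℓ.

Direction vector d = (2, 6, 6).
AP = (12, −42, 0); AP·d = -228, |AP|² = 1908, |d|² = 76.
distance² = |AP|² − (AP·d)²/|d|² = 1908 − 51984/76 = 1224, so the distance is 6√34.

6√34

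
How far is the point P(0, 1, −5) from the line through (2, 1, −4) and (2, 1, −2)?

2

A direction vector is d = (0, 0, 2).
AP = (−2, 0, −1), and AP × d = (0, 4, 0).
|AP × d|² = 16 and |d|² = 4, so the distance is √(16/4) = √4 = 2.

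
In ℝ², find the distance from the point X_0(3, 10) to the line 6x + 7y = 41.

The normal to the line is n = (6, 7) with |n| = √85.
|n·X_0 − 41| = |88 − 41| = 47, so the distance is 47/√85.

47√85/85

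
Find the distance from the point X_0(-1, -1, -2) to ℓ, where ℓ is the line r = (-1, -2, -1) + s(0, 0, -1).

1

Direction vector d = (0, 0, -1).
AP = (0, 1, -1); AP·d = 1, |AP|² = 2, |d|² = 1.
distance² = |AP|² − (AP·d)²/|d|² = 2 − 1/1 = 1, so the distance is 1.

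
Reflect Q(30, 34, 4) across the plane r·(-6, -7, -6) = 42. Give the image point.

With n = (-6, -7, -6), the signed offset is (n·Q − 42)/|n|² = -484/121 = -4.
Q' = Q − 2t·n = (30, 34, 4) − (-8)·(-6, -7, -6) = (-18, -22, -44).

(-18, -22, -44)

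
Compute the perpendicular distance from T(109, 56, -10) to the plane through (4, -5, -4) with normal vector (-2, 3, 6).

The plane has equation n·(r − (4, -5, -4)) = 0, i.e. n·r = -47.
d = |(-2)·109 + 3·56 + 6·(-10) − (-47)| / √(4 + 9 + 36) = |-63| / 7 = 9.

9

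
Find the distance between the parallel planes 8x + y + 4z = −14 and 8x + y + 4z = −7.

7/9

Both planes have normal n = (8, 1, 4), |n| = 9. Any point on the first plane is at distance |(-7) − (-14)|/|n| = 7/9 from the second.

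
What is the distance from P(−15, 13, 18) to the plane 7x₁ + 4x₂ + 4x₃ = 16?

d = |7·(-15) + 4·13 + 4·18 − 16| / √(49 + 16 + 16) = |3| / 9 = 1/3.

1/3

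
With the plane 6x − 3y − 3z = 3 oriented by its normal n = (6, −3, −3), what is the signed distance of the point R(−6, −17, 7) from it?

n·R − 3 = -9.
|n| = 3√6, so the signed distance is -3/√6.

-3/√6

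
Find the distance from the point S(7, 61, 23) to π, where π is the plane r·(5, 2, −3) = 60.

28/√38

Normal vector n = (5, 2, −3), and n·(7, 61, 23) − 60 = 28.
|n| = √(25 + 4 + 9) = √38, so the distance is |28|/√38 = 28/√38.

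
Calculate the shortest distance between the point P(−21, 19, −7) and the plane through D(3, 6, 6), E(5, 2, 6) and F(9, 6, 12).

3

DE = (2, −4, 0) and DF = (6, 0, 6), so a normal is n = DE × DF = (−24, −12, 24).
Then n·(−21, 19, −7) − 0 = 108.
|n| = √(576 + 144 + 576) = 36, so the distance is |108|/36 = 3.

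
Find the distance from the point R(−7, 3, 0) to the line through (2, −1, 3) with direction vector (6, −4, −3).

3√5

Direction vector d = (6, −4, −3).
AP = (−9, 4, −3), and AP × d = (−24, −45, 12).
|AP × d|² = 2745 and |d|² = 61, so the distance is √(2745/61) = √45 = 3√5.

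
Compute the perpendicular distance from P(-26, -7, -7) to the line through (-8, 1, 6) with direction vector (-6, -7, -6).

√73

Direction vector d = (-6, -7, -6).
AP = (-18, -8, -13); AP·d = 242, |AP|² = 557, |d|² = 121.
distance² = |AP|² − (AP·d)²/|d|² = 557 − 58564/121 = 73, so the distance is √73.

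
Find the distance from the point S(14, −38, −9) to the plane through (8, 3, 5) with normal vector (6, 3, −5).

The plane has equation n·(r − (8, 3, 5)) = 0, i.e. n·r = 32.
n = (6, 3, −5); n·P − 32 = -17; |n| = √70; distance = 17/√70 = 17√70/70.

17/√70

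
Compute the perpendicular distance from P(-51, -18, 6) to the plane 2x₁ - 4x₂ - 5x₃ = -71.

11/(3√5)

Normal vector n = (2, -4, -5), and n·(-51, -18, 6) - (-71) = 11.
|n| = √(4 + 16 + 25) = 3√5, so the distance is |11|/(3√5) = 11/(3√5).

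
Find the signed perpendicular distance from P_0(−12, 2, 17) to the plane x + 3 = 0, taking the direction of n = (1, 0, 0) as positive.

n·P_0 − (-3) = -9.
|n| = 1, so the signed distance is -9/1 = -9.

-9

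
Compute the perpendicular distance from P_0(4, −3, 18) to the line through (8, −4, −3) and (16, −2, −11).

√161

A direction vector is d = (8, 2, −8).
AP = (−4, 1, 21); AP·d = -198, |AP|² = 458, |d|² = 132.
distance² = |AP|² − (AP·d)²/|d|² = 458 − 39204/132 = 161, so the distance is √161.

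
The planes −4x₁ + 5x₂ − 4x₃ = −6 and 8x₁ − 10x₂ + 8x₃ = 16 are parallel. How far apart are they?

2/√57

Divide the second equation by -2 to match normals: −4x₁ + 5x₂ − 4x₃ = -8.
Both planes have normal n = (−4, 5, −4), |n| = √57. Any point on the first plane is at distance |(-8) − (-6)|/|n| = 2/√57 from the second.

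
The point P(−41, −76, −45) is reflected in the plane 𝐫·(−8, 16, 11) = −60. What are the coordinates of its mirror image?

(-89, 20, 21)

With n = (−8, 16, 11), the signed offset is (n·P − (-60))/|n|² = -1323/441 = -3.
P' = P − 2t·n = (−41, −76, −45) − (-6)·(−8, 16, 11) = (−89, 20, 21).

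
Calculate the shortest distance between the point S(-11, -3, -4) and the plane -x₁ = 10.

Normal vector n = (-1, 0, 0), and n·(-11, -3, -4) - 10 = 1.
|n| = √(1 + 0 + 0) = 1, so the distance is |1|/1 = 1.

1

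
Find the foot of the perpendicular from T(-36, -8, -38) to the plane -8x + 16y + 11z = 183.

The perpendicular from T has direction n = (-8, 16, 11): r = (-36, -8, -38) + t(-8, 16, 11).
Substitute into the plane: n·(T + tn) = 183 gives -258 + 441t = 183, so t = 1.
Foot = (-36, -8, -38) + 1·(-8, 16, 11) = (-44, 8, -27).

(-44, 8, -27)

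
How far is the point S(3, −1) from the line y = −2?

The normal to the line is n = (0, 1) with |n| = 1.
|n·S − (-2)| = |-1 − (-2)| = 1, so the distance is 1/1 = 1.

1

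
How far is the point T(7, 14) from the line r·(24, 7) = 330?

The normal to the line is n = (24, 7) with |n| = 25.
|n·T − 330| = |266 − 330| = 64, so the distance is 64/25.

64/25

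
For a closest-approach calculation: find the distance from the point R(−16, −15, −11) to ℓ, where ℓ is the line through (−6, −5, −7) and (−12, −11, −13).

2√6

A direction vector is d = (−6, −6, −6).
AP = (−10, −10, −4); AP·d = 144, |AP|² = 216, |d|² = 108.
distance² = |AP|² − (AP·d)²/|d|² = 216 − 20736/108 = 24, so the distance is 2√6.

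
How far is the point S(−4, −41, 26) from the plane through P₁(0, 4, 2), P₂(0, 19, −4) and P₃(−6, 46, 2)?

P₁P₂ = (0, 15, −6) and P₁P₃ = (−6, 42, 0), so a normal is n = P₁P₂ × P₁P₃ = (252, 36, 90).
Then n·(−4, −41, 26) − 324 = −468.
|n| = √(63504 + 1296 + 8100) = 270, so the distance is |-468|/270 = 26/15.

26/15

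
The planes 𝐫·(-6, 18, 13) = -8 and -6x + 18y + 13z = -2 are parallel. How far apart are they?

Both planes have normal n = (-6, 18, 13), |n| = 23. Any point on the first plane is at distance |(-2) − (-8)|/|n| = 6/23 from the second.

6/23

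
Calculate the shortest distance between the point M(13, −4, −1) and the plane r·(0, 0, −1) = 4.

Normal vector n = (0, 0, −1), and n·(13, −4, −1) − 4 = −3.
|n| = √(0 + 0 + 1) = 1, so the distance is |-3|/1 = 3.

3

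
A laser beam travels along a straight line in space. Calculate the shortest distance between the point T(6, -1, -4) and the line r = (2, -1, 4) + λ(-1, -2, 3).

2√6

Direction vector d = (-1, -2, 3).
AP = (4, 0, -8), and AP × d = (-16, -4, -8).
|AP × d|² = 336 and |d|² = 14, so the distance is √(336/14) = √24 = 2√6.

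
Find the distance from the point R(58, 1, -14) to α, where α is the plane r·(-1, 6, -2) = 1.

25/√41

Normal vector n = (-1, 6, -2), and n·(58, 1, -14) - 1 = -25.
|n| = √(1 + 36 + 4) = √41, so the distance is |-25|/√41 = 25√41/41.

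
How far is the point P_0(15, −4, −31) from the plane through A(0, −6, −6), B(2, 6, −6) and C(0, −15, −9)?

13/√46

AB = (2, 12, 0) and AC = (0, −9, −3), so a normal is n = AB × AC = (−36, 6, −18).
n = (−36, 6, −18); n·P − 72 = -78; |n| = 6√46; distance = 78/(6√46) = 13√46/46.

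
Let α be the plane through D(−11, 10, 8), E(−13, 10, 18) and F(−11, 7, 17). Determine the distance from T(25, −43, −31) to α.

DE = (−2, 0, 10) and DF = (0, −3, 9), so a normal is n = DE × DF = (30, 18, 6).
Then n·(25, −43, −31) − (−102) = −108.
|n| = √(900 + 324 + 36) = 6√35, so the distance is |-108|/(6√35) = 18/√35.

18/√35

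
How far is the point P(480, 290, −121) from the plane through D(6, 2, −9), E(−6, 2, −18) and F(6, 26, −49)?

6

DE = (−12, 0, −9) and DF = (0, 24, −40), so a normal is n = DE × DF = (216, −480, −288).
d = |216·480 + (-480)·290 + (-288)·(-121) − 2928| / √(46656 + 230400 + 82944) = |-3600| / 600 = 6.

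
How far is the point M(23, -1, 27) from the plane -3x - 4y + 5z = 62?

4√2/5

d = |(-3)·23 + (-4)·(-1) + 5·27 − 62| / √(9 + 16 + 25) = |8| / (5√2) = 4√2/5.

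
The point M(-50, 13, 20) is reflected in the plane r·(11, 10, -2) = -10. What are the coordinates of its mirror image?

(-6, 53, 12)

n = (11, 10, -2), |n|² = 225, n·M − (-10) = -450, so t = -450/225 = -2.
Foot F = M − (-2)·n = (-28, 33, 16); the reflection is 2F − M = (-6, 53, 12).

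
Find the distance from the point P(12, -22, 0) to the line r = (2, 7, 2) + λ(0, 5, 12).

2√194

Direction vector d = (0, 5, 12).
AP = (10, -29, -2); AP·d = -169, |AP|² = 945, |d|² = 169.
distance² = |AP|² − (AP·d)²/|d|² = 945 − 28561/169 = 776, so the distance is 2√194.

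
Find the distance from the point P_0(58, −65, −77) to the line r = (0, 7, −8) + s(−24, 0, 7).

Direction vector d = (−24, 0, 7).
AP = (58, −72, −69); AP·d = -1875, |AP|² = 13309, |d|² = 625.
distance² = |AP|² − (AP·d)²/|d|² = 13309 − 3515625/625 = 7684, so the distance is 2√1921.

2√1921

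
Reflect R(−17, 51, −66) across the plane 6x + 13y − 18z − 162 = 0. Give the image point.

n = (6, 13, −18), |n|² = 529, n·R − 162 = 1587, so t = 1587/529 = 3.
Foot F = R − 3·n = (−35, 12, −12); the reflection is 2F − R = (−53, −27, 42).

(-53, -27, 42)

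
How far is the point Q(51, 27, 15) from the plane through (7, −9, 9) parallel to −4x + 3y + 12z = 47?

Parallel planes share the normal n = (−4, 3, 12); since (7, −9, 9) lies on the plane, its equation is −4x + 3y + 12z = 53.
n = (−4, 3, 12); n·P − 53 = 4; |n| = 13; distance = 4/13.

4/13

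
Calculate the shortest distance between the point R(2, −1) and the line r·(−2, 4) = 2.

The normal to the line is n = (−2, 4) with |n| = 2√5.
|n·R − 2| = |-8 − 2| = 10, so the distance is 10/(2√5) = √5.

√5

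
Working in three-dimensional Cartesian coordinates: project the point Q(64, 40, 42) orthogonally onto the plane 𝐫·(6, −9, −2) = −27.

n = (6, −9, −2), |n|² = 121, and n·Q − (-27) = -33.
t = -33/121 = -3/11, so the foot is Q − t·n = (64, 40, 42) − (-3/11)·(6, −9, −2) = (722/11, 413/11, 456/11).

(722/11, 413/11, 456/11)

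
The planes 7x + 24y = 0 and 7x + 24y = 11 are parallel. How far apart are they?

With common normal n = (7, 24, 0) (|n| = 25), the distance is |0 − 11|/|n| = 11/25.

11/25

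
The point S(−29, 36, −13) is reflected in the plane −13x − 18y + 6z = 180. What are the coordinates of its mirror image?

(-55, 0, -1)

n = (−13, −18, 6), |n|² = 529, n·S − 180 = -529, so t = -529/529 = -1.
Foot F = S − (-1)·n = (−42, 18, −7); the reflection is 2F − S = (−55, 0, −1).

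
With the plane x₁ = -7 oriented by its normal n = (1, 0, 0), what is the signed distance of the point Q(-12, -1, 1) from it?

n·Q − (-7) = -5.
|n| = 1, so the signed distance is -5/1 = -5.

-5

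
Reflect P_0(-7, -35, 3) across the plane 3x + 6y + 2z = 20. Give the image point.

(23, 25, 23)

With n = (3, 6, 2), the signed offset is (n·P_0 − 20)/|n|² = -245/49 = -5.
P_0' = P_0 − 2t·n = (-7, -35, 3) − (-10)·(3, 6, 2) = (23, 25, 23).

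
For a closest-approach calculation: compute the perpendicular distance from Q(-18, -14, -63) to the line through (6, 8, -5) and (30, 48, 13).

2√481

A direction vector is d = (24, 40, 18).
AP = (-24, -22, -58), and AP × d = (1924, -960, -432).
|AP × d|² = 4810000 and |d|² = 2500, so the distance is √(4810000/2500) = √1924 = 2√481.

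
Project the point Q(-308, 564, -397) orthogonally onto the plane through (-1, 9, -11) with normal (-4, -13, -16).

The perpendicular from Q has direction n = (-4, -13, -16): r = (-308, 564, -397) + λ(-4, -13, -16).
Substitute into the plane: n·(Q + λn) = 63 gives 252 + 441λ = 63, so λ = -3/7.
Foot = (-308, 564, -397) + (-3/7)·(-4, -13, -16) = (-2144/7, 3987/7, -2731/7).

(-2144/7, 3987/7, -2731/7)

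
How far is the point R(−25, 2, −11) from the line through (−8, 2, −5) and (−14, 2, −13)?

A direction vector is d = (−6, 0, −8).
AP = (−17, 0, −6), and AP × d = (0, −100, 0).
|AP × d|² = 10000 and |d|² = 100, so the distance is √(10000/100) = √100 = 10.

10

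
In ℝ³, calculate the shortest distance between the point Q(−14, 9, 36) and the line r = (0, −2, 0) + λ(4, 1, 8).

Direction vector d = (4, 1, 8).
AP = (−14, 11, 36), and AP × d = (52, 256, −58).
|AP × d|² = 71604 and |d|² = 81, so the distance is √(71604/81) = √884 = 2√221.

2√221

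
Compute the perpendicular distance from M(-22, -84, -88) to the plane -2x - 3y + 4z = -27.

√29

d = |(-2)·(-22) + (-3)·(-84) + 4·(-88) − (-27)| / √(4 + 9 + 16) = |-29| / √29 = √29.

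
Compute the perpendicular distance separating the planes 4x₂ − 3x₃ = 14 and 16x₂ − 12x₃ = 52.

Divide the second equation by 4 to match normals: 4x₂ − 3x₃ = 13.
Both planes have normal n = (0, 4, −3), |n| = 5. Any point on the first plane is at distance |13 − 14|/|n| = 1/5 from the second.

1/5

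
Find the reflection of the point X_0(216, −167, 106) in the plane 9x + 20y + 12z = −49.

With n = (9, 20, 12), the signed offset is (n·X_0 − (-49))/|n|² = -75/625 = -3/25.
X_0' = X_0 − 2t·n = (216, −167, 106) − (-6/25)·(9, 20, 12) = (5454/25, −811/5, 2722/25).

(5454/25, -811/5, 2722/25)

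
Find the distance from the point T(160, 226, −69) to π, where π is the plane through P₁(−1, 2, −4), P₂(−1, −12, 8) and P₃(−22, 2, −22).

7

P₁P₂ = (0, −14, 12) and P₁P₃ = (−21, 0, −18), so a normal is n = P₁P₂ × P₁P₃ = (252, −252, −294).
Then n·(160, 226, −69) − 420 = 3234.
|n| = √(63504 + 63504 + 86436) = 462, so the distance is |3234|/462 = 7.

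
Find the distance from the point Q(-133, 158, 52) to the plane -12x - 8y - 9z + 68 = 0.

Normal vector n = (-12, -8, -9), and n·(-133, 158, 52) - (-68) = -68.
|n| = √(144 + 64 + 81) = 17, so the distance is |-68|/17 = 4.

4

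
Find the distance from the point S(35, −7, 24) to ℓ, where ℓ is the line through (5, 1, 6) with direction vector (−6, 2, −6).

6√2

Direction vector d = (−6, 2, −6).
AP = (30, −8, 18), and AP × d = (12, 72, 12).
|AP × d|² = 5472 and |d|² = 76, so the distance is √(5472/76) = √72 = 6√2.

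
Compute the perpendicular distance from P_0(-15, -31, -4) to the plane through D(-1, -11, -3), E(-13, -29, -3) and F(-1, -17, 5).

√61/61

DE = (-12, -18, 0) and DF = (0, -6, 8), so a normal is n = DE × DF = (-144, 96, 72).
Then n·(-15, -31, -4) - (-1128) = 24.
|n| = √(20736 + 9216 + 5184) = 24√61, so the distance is |24|/(24√61) = 1/√61.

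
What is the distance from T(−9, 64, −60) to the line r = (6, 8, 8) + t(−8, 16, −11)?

√929

Direction vector d = (−8, 16, −11).
AP = (−15, 56, −68), and AP × d = (472, 379, 208).
|AP × d|² = 409689 and |d|² = 441, so the distance is √(409689/441) = √929.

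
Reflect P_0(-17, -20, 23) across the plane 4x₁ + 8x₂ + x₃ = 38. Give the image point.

(7, 28, 29)

n = (4, 8, 1), |n|² = 81, n·P_0 − 38 = -243, so t = -243/81 = -3.
Foot F = P_0 − (-3)·n = (-5, 4, 26); the reflection is 2F − P_0 = (7, 28, 29).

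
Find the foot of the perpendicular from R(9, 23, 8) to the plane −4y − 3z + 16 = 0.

n = (0, −4, −3), |n|² = 25, and n·R − (-16) = -100.
t = -100/25 = -4, so the foot is R − t·n = (9, 23, 8) − (-4)·(0, −4, −3) = (9, 7, −4).

(9, 7, -4)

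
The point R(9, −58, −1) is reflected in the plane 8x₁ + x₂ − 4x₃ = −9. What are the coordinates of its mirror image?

(11/3, -176/3, 5/3)

With n = (8, 1, −4), the signed offset is (n·R − (-9))/|n|² = 27/81 = 1/3.
R' = R − 2t·n = (9, −58, −1) − (2/3)·(8, 1, −4) = (11/3, −176/3, 5/3).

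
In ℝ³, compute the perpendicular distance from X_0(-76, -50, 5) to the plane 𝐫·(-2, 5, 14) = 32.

4

Normal vector n = (-2, 5, 14), and n·(-76, -50, 5) - 32 = -60.
|n| = √(4 + 25 + 196) = 15, so the distance is |-60|/15 = 4.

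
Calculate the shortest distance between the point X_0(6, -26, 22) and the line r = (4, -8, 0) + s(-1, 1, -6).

2√51

Direction vector d = (-1, 1, -6).
AP = (2, -18, 22); AP·d = -152, |AP|² = 812, |d|² = 38.
distance² = |AP|² − (AP·d)²/|d|² = 812 − 23104/38 = 204, so the distance is 2√51.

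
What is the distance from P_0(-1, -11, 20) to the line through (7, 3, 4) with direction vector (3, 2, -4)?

2√13

Direction vector d = (3, 2, -4).
AP = (-8, -14, 16), and AP × d = (24, 16, 26).
|AP × d|² = 1508 and |d|² = 29, so the distance is √(1508/29) = √52 = 2√13.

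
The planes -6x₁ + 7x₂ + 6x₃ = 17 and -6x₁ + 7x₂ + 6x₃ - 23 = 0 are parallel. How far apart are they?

Both planes have normal n = (-6, 7, 6), |n| = 11. Any point on the first plane is at distance |23 − 17|/|n| = 6/11 from the second.

6/11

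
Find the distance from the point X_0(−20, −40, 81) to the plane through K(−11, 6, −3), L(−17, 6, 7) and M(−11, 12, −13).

23/√59

KL = (−6, 0, 10) and KM = (0, 6, −10), so a normal is n = KL × KM = (−60, −60, −36).
d = |(-60)·(-20) + (-60)·(-40) + (-36)·81 − 408| / √(3600 + 3600 + 1296) = |276| / (12√59) = 23/√59.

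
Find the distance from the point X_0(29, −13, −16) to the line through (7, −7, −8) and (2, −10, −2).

4√19

A direction vector is d = (−5, −3, 6).
AP = (22, −6, −8); AP·d = -140, |AP|² = 584, |d|² = 70.
distance² = |AP|² − (AP·d)²/|d|² = 584 − 19600/70 = 304, so the distance is 4√19.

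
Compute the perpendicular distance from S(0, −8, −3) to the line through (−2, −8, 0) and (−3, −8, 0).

3

A direction vector is d = (−1, 0, 0).
AP = (2, 0, −3); AP·d = -2, |AP|² = 13, |d|² = 1.
distance² = |AP|² − (AP·d)²/|d|² = 13 − 4/1 = 9, so the distance is 3.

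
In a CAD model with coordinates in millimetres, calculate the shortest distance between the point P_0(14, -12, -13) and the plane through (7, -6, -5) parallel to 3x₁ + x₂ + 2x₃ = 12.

1/√14

Parallel planes share the normal n = (3, 1, 2); since (7, -6, -5) lies on the plane, its equation is 3x₁ + x₂ + 2x₃ = 5.
d = |3·14 + 1·(-12) + 2·(-13) − 5| / √(9 + 1 + 4) = |-1| / √14 = √14/14.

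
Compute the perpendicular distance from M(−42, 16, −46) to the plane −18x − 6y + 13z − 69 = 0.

7/23

d = |(-18)·(-42) + (-6)·16 + 13·(-46) − 69| / √(324 + 36 + 169) = |-7| / 23 = 7/23.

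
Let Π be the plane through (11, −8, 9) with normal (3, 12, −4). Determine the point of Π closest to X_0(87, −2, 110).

n = (3, 12, −4), |n|² = 169, and n·X_0 − (-99) = -104.
t = -104/169 = -8/13, so the foot is X_0 − t·n = (87, −2, 110) − (-8/13)·(3, 12, −4) = (1155/13, 70/13, 1398/13).

(1155/13, 70/13, 1398/13)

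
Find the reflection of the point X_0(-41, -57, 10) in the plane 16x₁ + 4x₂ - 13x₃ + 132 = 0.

(23, -41, -42)

With n = (16, 4, -13), the signed offset is (n·X_0 − (-132))/|n|² = -882/441 = -2.
X_0' = X_0 − 2t·n = (-41, -57, 10) − (-4)·(16, 4, -13) = (23, -41, -42).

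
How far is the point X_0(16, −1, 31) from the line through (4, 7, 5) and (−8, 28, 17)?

2√221

A direction vector is d = (−12, 21, 12).
AP = (12, −8, 26), and AP × d = (−642, −456, 156).
|AP × d|² = 644436 and |d|² = 729, so the distance is √(644436/729) = √884 = 2√221.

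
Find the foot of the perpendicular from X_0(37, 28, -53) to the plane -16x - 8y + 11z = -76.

The perpendicular from X_0 has direction n = (-16, -8, 11): r = (37, 28, -53) + λ(-16, -8, 11).
Substitute into the plane: n·(X_0 + λn) = -76 gives -1399 + 441λ = -76, so λ = 3.
Foot = (37, 28, -53) + 3·(-16, -8, 11) = (-11, 4, -20).

(-11, 4, -20)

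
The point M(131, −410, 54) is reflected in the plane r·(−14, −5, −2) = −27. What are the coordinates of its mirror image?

(739/5, -404, 282/5)

With n = (−14, −5, −2), the signed offset is (n·M − (-27))/|n|² = 135/225 = 3/5.
M' = M − 2t·n = (131, −410, 54) − (6/5)·(−14, −5, −2) = (739/5, −404, 282/5).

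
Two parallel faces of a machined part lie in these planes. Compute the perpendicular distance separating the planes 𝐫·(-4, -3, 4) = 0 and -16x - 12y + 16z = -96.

Divide the second equation by 4 to match normals: -4x - 3y + 4z = -24.
With common normal n = (-4, -3, 4) (|n| = √41), the distance is |0 − (-24)|/|n| = 24/√41.

24/√41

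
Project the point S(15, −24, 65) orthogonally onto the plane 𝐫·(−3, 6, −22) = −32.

(6, -6, -1)

The perpendicular from S has direction n = (−3, 6, −22): r = (15, −24, 65) + μ(−3, 6, −22).
Substitute into the plane: n·(S + μn) = -32 gives -1619 + 529μ = -32, so μ = 3.
Foot = (15, −24, 65) + 3·(−3, 6, −22) = (6, −6, −1).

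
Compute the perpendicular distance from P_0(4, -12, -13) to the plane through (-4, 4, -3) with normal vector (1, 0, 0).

8

The plane has equation n·(r − (-4, 4, -3)) = 0, i.e. n·r = -4.
d = |1·4 − (-4)| / √(1 + 0 + 0) = |8| / 1 = 8.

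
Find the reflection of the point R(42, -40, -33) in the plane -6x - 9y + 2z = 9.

(498/11, -386/11, -375/11)

n = (-6, -9, 2), |n|² = 121, n·R − 9 = 33, so t = 33/121 = 3/11.
Foot F = R − (3/11)·n = (480/11, -413/11, -369/11); the reflection is 2F − R = (498/11, -386/11, -375/11).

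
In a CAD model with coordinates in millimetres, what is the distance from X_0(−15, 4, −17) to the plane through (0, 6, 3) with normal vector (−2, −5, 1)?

2√30/3

The plane has equation n·(r − (0, 6, 3)) = 0, i.e. n·r = -27.
Then n·(−15, 4, −17) − (−27) = 20.
|n| = √(4 + 25 + 1) = √30, so the distance is |20|/√30 = 20/√30.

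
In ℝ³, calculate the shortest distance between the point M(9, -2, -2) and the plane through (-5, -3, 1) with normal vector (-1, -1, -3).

The plane has equation n·(r − (-5, -3, 1)) = 0, i.e. n·r = 5.
Then n·(9, -2, -2) - 5 = -6.
|n| = √(1 + 1 + 9) = √11, so the distance is |-6|/√11 = 6√11/11.

6√11/11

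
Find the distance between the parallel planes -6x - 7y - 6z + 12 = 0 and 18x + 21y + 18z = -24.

20/11

Divide the second equation by -3 to match normals: -6x - 7y - 6z = 8.
With common normal n = (-6, -7, -6) (|n| = 11), the distance is |(-12) − 8|/|n| = 20/11.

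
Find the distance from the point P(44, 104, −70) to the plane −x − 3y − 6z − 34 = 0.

Normal vector n = (−1, −3, −6), and n·(44, 104, −70) − 34 = 30.
|n| = √(1 + 9 + 36) = √46, so the distance is |30|/√46 = 15√46/23.

15√46/23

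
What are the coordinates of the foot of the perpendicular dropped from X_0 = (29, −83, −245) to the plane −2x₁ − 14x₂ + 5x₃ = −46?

n = (−2, −14, 5), |n|² = 225, and n·X_0 − (-46) = -75.
t = -75/225 = -1/3, so the foot is X_0 − t·n = (29, −83, −245) − (-1/3)·(−2, −14, 5) = (85/3, −263/3, −730/3).

(85/3, -263/3, -730/3)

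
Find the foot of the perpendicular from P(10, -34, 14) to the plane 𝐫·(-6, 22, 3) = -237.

(4, -12, 17)

n = (-6, 22, 3), |n|² = 529, and n·P − (-237) = -529.
t = -529/529 = -1, so the foot is P − t·n = (10, -34, 14) − (-1)·(-6, 22, 3) = (4, -12, 17).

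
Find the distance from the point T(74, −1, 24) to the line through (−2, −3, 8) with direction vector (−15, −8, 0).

2√353

Direction vector d = (−15, −8, 0).
AP = (76, 2, 16), and AP × d = (128, −240, −578).
|AP × d|² = 408068 and |d|² = 289, so the distance is √(408068/289) = √1412 = 2√353.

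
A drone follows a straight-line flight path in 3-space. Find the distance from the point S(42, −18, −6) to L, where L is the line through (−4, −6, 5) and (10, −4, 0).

A direction vector is d = (14, 2, −5).
AP = (46, −12, −11), and AP × d = (82, 76, 260).
|AP × d|² = 80100 and |d|² = 225, so the distance is √(80100/225) = √356 = 2√89.

2√89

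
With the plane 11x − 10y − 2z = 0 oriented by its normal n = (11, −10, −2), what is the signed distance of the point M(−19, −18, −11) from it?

n·M − 0 = -7.
|n| = 15, so the signed distance is -7/15.

-7/15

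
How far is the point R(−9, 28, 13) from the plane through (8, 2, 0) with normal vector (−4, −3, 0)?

2

The plane has equation n·(r − (8, 2, 0)) = 0, i.e. n·r = -38.
Then n·(−9, 28, 13) − (−38) = −10.
|n| = √(16 + 9 + 0) = 5, so the distance is |-10|/5 = 2.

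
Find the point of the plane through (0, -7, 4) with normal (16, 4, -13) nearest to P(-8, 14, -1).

n = (16, 4, -13), |n|² = 441, and n·P − (-80) = 21.
t = 21/441 = 1/21, so the foot is P − t·n = (-8, 14, -1) − (1/21)·(16, 4, -13) = (-184/21, 290/21, -8/21).

(-184/21, 290/21, -8/21)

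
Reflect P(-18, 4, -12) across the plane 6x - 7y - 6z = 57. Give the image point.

With n = (6, -7, -6), the signed offset is (n·P − 57)/|n|² = -121/121 = -1.
P' = P − 2t·n = (-18, 4, -12) − (-2)·(6, -7, -6) = (-6, -10, -24).

(-6, -10, -24)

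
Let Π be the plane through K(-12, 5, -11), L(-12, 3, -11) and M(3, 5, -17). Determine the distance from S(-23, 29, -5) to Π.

KL = (0, -2, 0) and KM = (15, 0, -6), so a normal is n = KL × KM = (12, 0, 30).
Then n·(-23, 29, -5) - (-474) = 48.
|n| = √(144 + 0 + 900) = 6√29, so the distance is |48|/(6√29) = 8√29/29.

8/√29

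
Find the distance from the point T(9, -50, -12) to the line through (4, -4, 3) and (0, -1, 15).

A direction vector is d = (-4, 3, 12).
AP = (5, -46, -15); AP·d = -338, |AP|² = 2366, |d|² = 169.
distance² = |AP|² − (AP·d)²/|d|² = 2366 − 114244/169 = 1690, so the distance is 13√10.

13√10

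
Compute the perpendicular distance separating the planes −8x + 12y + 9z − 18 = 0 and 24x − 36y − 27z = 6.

20/17

Divide the second equation by -3 to match normals: −8x + 12y + 9z = -2.
With common normal n = (−8, 12, 9) (|n| = 17), the distance is |18 − (-2)|/|n| = 20/17.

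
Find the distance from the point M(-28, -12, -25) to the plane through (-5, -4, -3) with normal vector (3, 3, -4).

The plane has equation n·(r − (-5, -4, -3)) = 0, i.e. n·r = -15.
d = |3·(-28) + 3·(-12) + (-4)·(-25) − (-15)| / √(9 + 9 + 16) = |-5| / √34 = 5/√34.

5√34/34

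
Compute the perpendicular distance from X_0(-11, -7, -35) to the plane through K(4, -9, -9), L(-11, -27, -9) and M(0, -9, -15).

4/√77

KL = (-15, -18, 0) and KM = (-4, 0, -6), so a normal is n = KL × KM = (108, -90, -72).
Then n·(-11, -7, -35) - 1890 = 72.
|n| = √(11664 + 8100 + 5184) = 18√77, so the distance is |72|/(18√77) = 4/√77.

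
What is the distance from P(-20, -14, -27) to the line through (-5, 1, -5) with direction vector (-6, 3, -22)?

Direction vector d = (-6, 3, -22).
AP = (-15, -15, -22); AP·d = 529, |AP|² = 934, |d|² = 529.
distance² = |AP|² − (AP·d)²/|d|² = 934 − 279841/529 = 405, so the distance is 9√5.

9√5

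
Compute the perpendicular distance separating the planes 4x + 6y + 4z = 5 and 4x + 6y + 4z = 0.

Both planes have normal n = (4, 6, 4), |n| = 2√17. Any point on the first plane is at distance |0 − 5|/|n| = 5/(2√17) = 5√17/34 from the second.

5√17/34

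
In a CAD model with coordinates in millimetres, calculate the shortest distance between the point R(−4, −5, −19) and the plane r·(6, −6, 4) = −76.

d = |6·(-4) + (-6)·(-5) + 4·(-19) − (-76)| / √(36 + 36 + 16) = |6| / (2√22) = 3/√22.

3/√22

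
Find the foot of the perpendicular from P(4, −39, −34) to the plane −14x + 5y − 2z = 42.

(-10, -34, -36)

The perpendicular from P has direction n = (−14, 5, −2): r = (4, −39, −34) + μ(−14, 5, −2).
Substitute into the plane: n·(P + μn) = 42 gives -183 + 225μ = 42, so μ = 1.
Foot = (4, −39, −34) + 1·(−14, 5, −2) = (−10, −34, −36).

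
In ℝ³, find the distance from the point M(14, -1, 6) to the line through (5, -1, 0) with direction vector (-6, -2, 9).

3√13

Direction vector d = (-6, -2, 9).
AP = (9, 0, 6), and AP × d = (12, -117, -18).
|AP × d|² = 14157 and |d|² = 121, so the distance is √(14157/121) = √117 = 3√13.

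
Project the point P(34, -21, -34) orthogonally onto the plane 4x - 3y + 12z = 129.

(42, -27, -10)

n = (4, -3, 12), |n|² = 169, and n·P − 129 = -338.
t = -338/169 = -2, so the foot is P − t·n = (34, -21, -34) − (-2)·(4, -3, 12) = (42, -27, -10).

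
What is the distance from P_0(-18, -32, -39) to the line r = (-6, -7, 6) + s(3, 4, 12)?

3√10

Direction vector d = (3, 4, 12).
AP = (-12, -25, -45); AP·d = -676, |AP|² = 2794, |d|² = 169.
distance² = |AP|² − (AP·d)²/|d|² = 2794 − 456976/169 = 90, so the distance is 3√10.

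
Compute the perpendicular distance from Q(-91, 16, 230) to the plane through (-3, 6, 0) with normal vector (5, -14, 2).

The plane has equation n·(r − (-3, 6, 0)) = 0, i.e. n·r = -99.
n = (5, -14, 2); n·P − (-99) = -120; |n| = 15; distance = 120/15 = 8.

8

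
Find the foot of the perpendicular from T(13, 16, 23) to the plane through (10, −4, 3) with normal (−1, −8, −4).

The perpendicular from T has direction n = (−1, −8, −4): r = (13, 16, 23) + μ(−1, −8, −4).
Substitute into the plane: n·(T + μn) = 10 gives -233 + 81μ = 10, so μ = 3.
Foot = (13, 16, 23) + 3·(−1, −8, −4) = (10, −8, 11).

(10, -8, 11)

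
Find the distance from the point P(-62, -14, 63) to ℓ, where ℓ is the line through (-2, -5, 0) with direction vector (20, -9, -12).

45

Direction vector d = (20, -9, -12).
AP = (-60, -9, 63); AP·d = -1875, |AP|² = 7650, |d|² = 625.
distance² = |AP|² − (AP·d)²/|d|² = 7650 − 3515625/625 = 2025, so the distance is 45.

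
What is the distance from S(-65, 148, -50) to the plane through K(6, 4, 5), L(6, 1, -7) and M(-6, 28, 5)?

KL = (0, -3, -12) and KM = (-12, 24, 0), so a normal is n = KL × KM = (288, 144, -36).
n = (288, 144, -36); n·P − 2124 = 2268; |n| = 324; distance = 2268/324 = 7.

7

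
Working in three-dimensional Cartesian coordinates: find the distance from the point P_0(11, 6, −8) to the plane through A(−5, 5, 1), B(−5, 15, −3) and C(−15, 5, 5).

11/√33

AB = (0, 10, −4) and AC = (−10, 0, 4), so a normal is n = AB × AC = (40, 40, 100).
Then n·(11, 6, −8) − 100 = −220.
|n| = √(1600 + 1600 + 10000) = 20√33, so the distance is |-220|/(20√33) = 11/√33.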